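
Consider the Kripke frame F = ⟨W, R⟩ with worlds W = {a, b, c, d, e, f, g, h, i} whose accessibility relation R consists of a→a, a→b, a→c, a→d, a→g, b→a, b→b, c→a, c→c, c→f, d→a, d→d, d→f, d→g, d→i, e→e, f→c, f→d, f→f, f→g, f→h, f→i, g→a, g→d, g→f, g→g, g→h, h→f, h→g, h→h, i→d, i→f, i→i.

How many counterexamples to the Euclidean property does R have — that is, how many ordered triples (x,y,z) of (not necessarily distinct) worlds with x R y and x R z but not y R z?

38

Enumerating: (a,b,c), (a,b,d), (a,b,g), (a,c,b), (a,c,d), (a,c,g), (a,d,b), (a,d,c), (a,g,b), (a,g,c), (c,a,f), (c,f,a), … and 26 more.
Total: 38.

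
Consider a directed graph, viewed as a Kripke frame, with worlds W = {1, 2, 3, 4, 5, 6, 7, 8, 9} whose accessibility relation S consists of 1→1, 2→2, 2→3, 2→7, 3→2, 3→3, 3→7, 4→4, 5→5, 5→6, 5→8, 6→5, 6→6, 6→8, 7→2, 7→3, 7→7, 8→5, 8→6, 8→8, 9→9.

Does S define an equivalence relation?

Reflexive: yes — every world is S-related to itself.
Symmetric: yes — every pair in S has its reverse in S.
Transitive: yes — every two-step S-path is closed by a direct edge.
So S is an equivalence relation.

Yes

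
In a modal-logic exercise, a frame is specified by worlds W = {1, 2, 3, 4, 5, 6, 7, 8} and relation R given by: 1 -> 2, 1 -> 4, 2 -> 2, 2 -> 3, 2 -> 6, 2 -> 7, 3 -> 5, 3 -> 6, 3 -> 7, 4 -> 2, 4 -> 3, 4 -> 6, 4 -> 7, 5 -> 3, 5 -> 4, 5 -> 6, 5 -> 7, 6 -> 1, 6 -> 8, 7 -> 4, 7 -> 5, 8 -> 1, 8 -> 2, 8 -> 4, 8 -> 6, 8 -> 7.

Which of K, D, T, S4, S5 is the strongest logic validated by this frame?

Serial (axiom D): yes — every world has a successor (e.g. 1 R 2).
Reflexive (axiom T): no — 1 is not related to itself.
Transitive (axiom 4): no — 1 R 2 and 2 R 3, but not 1 R 3.
Euclidean (axiom 5): no — 1 R 2 and 1 R 4, but not 2 R 4.
So F validates K, D; T would additionally require R to be reflexive. The strongest is D.

D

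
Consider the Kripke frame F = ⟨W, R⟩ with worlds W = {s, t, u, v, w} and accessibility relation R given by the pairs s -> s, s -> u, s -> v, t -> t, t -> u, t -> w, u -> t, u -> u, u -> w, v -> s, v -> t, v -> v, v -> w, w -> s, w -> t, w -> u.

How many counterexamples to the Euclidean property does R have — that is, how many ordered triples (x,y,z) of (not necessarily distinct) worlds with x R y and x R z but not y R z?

14

Enumerating: (s,u,s), (s,u,v), (s,v,u), (t,w,w), (u,w,w), (v,s,t), (v,s,w), (v,t,s), (v,t,v), (v,w,v), (v,w,w), (w,s,t), (w,t,s), (w,u,s).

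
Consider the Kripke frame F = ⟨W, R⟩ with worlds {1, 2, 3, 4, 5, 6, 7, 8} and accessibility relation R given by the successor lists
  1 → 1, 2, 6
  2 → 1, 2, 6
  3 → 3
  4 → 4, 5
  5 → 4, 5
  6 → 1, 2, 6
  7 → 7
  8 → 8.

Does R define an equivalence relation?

Reflexive: yes — every world is R-related to itself.
Symmetric: yes — every pair in R has its reverse in R.
Transitive: yes — every two-step R-path is closed by a direct edge.
So R is an equivalence relation.

Yes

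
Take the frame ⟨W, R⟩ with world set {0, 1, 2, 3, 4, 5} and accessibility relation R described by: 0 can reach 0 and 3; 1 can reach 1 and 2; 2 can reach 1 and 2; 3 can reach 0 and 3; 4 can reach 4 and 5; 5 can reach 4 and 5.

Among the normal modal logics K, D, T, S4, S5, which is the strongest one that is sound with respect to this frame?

S5

Serial (axiom D): yes — every world has a successor (e.g. 0 R 0).
Reflexive (axiom T): yes — every world is R-related to itself.
Transitive (axiom 4): yes — every two-step R-path is closed by a direct edge.
Euclidean (axiom 5): yes — any two successors of a common world are R-related.
So F validates K, D, T, S4, S5. The strongest is S5.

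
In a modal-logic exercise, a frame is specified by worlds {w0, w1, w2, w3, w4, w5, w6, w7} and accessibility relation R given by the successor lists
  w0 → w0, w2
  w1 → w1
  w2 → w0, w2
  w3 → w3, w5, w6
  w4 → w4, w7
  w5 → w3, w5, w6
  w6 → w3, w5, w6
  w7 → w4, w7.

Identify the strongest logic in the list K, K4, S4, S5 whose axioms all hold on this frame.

S5

Transitive (axiom 4): yes — every two-step R-path is closed by a direct edge.
Reflexive (axiom T): yes — every world is R-related to itself.
Euclidean (axiom 5): yes — any two successors of a common world are R-related.
So F validates K, K4, S4, S5. The strongest is S5.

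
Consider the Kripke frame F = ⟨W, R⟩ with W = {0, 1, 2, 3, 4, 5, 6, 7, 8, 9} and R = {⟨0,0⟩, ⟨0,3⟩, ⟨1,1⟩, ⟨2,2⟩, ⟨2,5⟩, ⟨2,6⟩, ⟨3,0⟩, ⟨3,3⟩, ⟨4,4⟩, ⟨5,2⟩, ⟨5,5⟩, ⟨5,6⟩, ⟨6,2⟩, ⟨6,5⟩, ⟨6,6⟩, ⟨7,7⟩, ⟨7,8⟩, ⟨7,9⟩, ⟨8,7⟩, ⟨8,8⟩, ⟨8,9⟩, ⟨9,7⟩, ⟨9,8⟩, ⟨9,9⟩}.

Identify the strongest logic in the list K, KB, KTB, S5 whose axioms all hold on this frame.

S5

Symmetric (axiom B): yes — every pair in R has its reverse in R.
Reflexive (axiom T): yes — every world is R-related to itself.
Euclidean (axiom 5): yes — any two successors of a common world are R-related.
So F validates K, KB, KTB, S5. The strongest is S5.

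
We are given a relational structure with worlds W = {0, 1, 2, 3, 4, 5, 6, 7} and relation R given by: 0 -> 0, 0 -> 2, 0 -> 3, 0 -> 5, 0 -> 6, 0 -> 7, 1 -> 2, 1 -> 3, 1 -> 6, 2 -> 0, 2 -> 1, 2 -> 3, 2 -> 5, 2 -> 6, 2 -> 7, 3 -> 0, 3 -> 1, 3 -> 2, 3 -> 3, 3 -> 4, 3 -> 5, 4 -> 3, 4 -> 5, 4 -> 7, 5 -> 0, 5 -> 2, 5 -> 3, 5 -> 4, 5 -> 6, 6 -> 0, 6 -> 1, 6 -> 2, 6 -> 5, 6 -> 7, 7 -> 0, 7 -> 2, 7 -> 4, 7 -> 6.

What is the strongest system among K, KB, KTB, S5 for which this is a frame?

Symmetric (axiom B): yes — every pair in R has its reverse in R.
Reflexive (axiom T): no — 1 is not related to itself.
Euclidean (axiom 5): no — 0 R 3 and 0 R 6, but not 3 R 6.
So F validates K, KB; KTB would additionally require R to be reflexive. The strongest is KB.

KB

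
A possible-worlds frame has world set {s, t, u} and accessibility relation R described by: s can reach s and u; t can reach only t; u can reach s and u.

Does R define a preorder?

Yes

Reflexive: yes — every world is R-related to itself.
Transitive: yes — every two-step R-path is closed by a direct edge.
So R is a preorder.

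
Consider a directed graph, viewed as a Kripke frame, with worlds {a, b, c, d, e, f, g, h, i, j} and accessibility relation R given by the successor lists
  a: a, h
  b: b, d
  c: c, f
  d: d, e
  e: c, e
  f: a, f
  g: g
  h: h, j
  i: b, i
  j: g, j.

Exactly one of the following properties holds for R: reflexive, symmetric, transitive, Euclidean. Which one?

Reflexive: yes — every world is R-related to itself.
Symmetric: no — a R h but not h R a.
Transitive: no — a R h and h R j, but not a R j.
Euclidean: no — a R h and a R a, but not h R a.
Only reflexive holds.

reflexive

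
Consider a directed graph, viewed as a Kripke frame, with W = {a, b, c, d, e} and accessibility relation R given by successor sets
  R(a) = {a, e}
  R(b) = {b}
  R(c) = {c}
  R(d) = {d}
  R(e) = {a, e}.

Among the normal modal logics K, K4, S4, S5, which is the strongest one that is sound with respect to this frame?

S5

Transitive (axiom 4): yes — every two-step R-path is closed by a direct edge.
Reflexive (axiom T): yes — every world is R-related to itself.
Euclidean (axiom 5): yes — any two successors of a common world are R-related.
So F validates K, K4, S4, S5. The strongest is S5.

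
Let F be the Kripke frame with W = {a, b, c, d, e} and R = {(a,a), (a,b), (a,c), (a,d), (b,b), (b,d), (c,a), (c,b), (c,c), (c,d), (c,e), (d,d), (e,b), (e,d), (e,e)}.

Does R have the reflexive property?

Yes

Reflexive: yes — every world is R-related to itself.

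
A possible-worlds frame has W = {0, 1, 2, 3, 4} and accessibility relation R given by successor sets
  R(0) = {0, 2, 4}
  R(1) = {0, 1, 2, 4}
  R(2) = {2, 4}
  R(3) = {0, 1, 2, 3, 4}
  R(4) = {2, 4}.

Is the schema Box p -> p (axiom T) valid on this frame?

The schema T characterises exactly the reflexive frames.
Reflexive: yes — every world is R-related to itself.

Yes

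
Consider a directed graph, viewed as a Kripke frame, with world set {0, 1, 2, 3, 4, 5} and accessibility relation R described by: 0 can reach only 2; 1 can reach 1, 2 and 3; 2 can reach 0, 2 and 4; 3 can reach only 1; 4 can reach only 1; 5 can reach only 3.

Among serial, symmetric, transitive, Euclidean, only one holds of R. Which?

Serial: yes — every world has a successor (e.g. 0 R 2).
Symmetric: no — 1 R 2 but not 2 R 1.
Transitive: no — 0 R 2 and 2 R 4, but not 0 R 4.
Euclidean: no — 1 R 2 and 1 R 3, but not 2 R 3.
Only serial holds.

serial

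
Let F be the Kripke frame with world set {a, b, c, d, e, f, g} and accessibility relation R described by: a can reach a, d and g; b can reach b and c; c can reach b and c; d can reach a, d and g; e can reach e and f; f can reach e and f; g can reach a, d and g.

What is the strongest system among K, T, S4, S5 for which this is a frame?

Reflexive (axiom T): yes — every world is R-related to itself.
Transitive (axiom 4): yes — every two-step R-path is closed by a direct edge.
Euclidean (axiom 5): yes — any two successors of a common world are R-related.
So F validates K, T, S4, S5. The strongest is S5.

S5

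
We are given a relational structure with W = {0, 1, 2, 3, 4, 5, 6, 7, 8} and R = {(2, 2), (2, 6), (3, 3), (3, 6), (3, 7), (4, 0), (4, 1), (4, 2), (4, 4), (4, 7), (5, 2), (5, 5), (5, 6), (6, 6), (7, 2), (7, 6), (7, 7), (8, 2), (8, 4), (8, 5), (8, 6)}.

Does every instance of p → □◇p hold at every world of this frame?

No

Axiom B corresponds to the accessibility relation being symmetric.
Symmetric: no — 2 R 6 but not 6 R 2.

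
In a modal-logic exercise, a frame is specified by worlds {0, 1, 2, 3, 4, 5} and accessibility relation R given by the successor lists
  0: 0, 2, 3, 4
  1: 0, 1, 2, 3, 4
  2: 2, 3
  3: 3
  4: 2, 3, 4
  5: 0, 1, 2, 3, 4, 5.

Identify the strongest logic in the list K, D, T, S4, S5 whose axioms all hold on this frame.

S4

Serial (axiom D): yes — every world has a successor (e.g. 0 R 0).
Reflexive (axiom T): yes — every world is R-related to itself.
Transitive (axiom 4): yes — every two-step R-path is closed by a direct edge.
Euclidean (axiom 5): no — 0 R 2 and 0 R 4, but not 2 R 4.
So F validates K, D, T, S4; S5 would additionally require R to be Euclidean. The strongest is S4.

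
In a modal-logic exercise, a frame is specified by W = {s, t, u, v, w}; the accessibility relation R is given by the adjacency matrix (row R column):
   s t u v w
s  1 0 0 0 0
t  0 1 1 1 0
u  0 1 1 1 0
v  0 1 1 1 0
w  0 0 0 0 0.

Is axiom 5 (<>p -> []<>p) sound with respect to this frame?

Yes

Axiom 5 corresponds to the accessibility relation being Euclidean.
Euclidean: yes — any two successors of a common world are R-related.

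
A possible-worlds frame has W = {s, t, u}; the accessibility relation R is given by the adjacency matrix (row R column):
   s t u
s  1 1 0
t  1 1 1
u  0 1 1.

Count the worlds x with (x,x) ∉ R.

R is reflexive; there are no such worlds.

0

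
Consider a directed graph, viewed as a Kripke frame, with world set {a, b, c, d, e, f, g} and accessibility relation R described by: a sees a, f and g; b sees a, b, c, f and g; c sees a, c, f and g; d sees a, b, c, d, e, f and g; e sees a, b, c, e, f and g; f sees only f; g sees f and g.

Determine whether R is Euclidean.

Euclidean: no — a R f and a R g, but not f R g.

No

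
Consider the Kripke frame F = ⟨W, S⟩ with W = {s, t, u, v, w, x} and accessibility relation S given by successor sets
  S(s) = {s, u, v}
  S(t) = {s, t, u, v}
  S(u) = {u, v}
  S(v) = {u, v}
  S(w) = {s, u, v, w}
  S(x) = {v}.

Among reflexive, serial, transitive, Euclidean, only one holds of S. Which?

serial

Reflexive: no — x is not related to itself.
Serial: yes — every world has a successor (e.g. s S s).
Transitive: no — x S v and v S u, but not x S u.
Euclidean: no — t S u and t S s, but not u S s.
Only serial holds.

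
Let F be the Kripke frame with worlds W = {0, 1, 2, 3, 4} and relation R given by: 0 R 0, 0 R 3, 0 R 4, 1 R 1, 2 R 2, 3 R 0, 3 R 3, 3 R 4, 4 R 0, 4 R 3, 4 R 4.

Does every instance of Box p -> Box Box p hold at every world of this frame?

Yes

The schema 4 characterises exactly the transitive frames.
Transitive: yes — every two-step R-path is closed by a direct edge.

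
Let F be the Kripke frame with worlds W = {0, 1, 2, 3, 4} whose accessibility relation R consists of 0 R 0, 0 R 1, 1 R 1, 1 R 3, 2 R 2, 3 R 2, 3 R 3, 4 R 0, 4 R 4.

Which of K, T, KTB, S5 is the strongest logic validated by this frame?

T

Reflexive (axiom T): yes — every world is R-related to itself.
Symmetric (axiom B): no — 0 R 1 but not 1 R 0.
Euclidean (axiom 5): no — 0 R 1 and 0 R 0, but not 1 R 0.
So F validates K, T; KTB would additionally require R to be symmetric. The strongest is T.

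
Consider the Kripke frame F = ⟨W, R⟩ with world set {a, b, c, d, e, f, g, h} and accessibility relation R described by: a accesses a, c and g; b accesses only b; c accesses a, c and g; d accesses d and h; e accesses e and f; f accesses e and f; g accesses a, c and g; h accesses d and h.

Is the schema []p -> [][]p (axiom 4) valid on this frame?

Yes

The schema 4 characterises exactly the transitive frames.
Transitive: yes — every two-step R-path is closed by a direct edge.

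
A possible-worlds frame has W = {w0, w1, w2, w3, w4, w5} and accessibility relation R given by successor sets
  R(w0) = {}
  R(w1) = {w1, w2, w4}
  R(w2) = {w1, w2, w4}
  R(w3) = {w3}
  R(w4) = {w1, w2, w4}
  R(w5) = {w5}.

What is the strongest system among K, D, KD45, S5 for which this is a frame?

K

Serial (axiom D): no — w0 has no R-successor.
Euclidean (axiom 5): yes — any two successors of a common world are R-related.
Transitive (axiom 4): yes — every two-step R-path is closed by a direct edge.
Reflexive (axiom T): no — w0 is not related to itself.
So F validates K; D would additionally require R to be serial. The strongest is K.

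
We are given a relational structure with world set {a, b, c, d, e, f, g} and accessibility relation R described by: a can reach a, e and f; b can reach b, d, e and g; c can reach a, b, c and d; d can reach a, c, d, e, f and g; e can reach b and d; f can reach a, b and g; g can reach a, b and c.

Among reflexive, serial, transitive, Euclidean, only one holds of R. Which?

serial

Reflexive: no — e is not related to itself.
Serial: yes — every world has a successor (e.g. a R a).
Transitive: no — a R e and e R b, but not a R b.
Euclidean: no — a R e and a R f, but not e R f.
Only serial holds.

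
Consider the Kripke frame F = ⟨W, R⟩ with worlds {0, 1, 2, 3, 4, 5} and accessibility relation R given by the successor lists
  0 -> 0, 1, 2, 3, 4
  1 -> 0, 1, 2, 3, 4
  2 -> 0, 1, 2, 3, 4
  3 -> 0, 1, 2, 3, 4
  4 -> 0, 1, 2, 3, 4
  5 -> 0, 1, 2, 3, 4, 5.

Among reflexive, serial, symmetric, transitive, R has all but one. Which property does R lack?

symmetric

Reflexive: yes — every world is R-related to itself.
Serial: yes — every world has a successor (e.g. 0 R 0).
Symmetric: no — 5 R 0 but not 0 R 5.
Transitive: yes — every two-step R-path is closed by a direct edge.
Only symmetric fails.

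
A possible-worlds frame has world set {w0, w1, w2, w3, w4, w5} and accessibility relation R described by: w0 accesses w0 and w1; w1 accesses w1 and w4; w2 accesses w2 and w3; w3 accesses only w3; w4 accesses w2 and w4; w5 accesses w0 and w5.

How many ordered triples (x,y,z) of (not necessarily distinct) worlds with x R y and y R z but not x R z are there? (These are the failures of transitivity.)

4

Enumerating: (w0,w1,w4), (w1,w4,w2), (w4,w2,w3), (w5,w0,w1).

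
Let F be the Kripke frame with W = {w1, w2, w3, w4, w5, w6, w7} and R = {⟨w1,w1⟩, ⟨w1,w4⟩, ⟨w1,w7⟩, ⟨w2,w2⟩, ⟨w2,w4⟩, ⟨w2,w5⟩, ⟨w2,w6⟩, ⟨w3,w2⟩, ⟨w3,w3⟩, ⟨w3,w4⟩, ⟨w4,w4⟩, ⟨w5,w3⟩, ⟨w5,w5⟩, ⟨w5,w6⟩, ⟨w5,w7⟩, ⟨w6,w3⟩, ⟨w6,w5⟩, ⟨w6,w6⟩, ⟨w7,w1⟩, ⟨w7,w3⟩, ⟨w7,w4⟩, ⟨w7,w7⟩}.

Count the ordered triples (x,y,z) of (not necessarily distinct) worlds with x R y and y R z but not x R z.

14

Enumerating: (w1,w7,w3), (w2,w5,w3), (w2,w5,w7), (w2,w6,w3), (w3,w2,w5), (w3,w2,w6), (w5,w3,w2), (w5,w3,w4), (w5,w7,w1), (w5,w7,w4), (w6,w3,w2), (w6,w3,w4), (w6,w5,w7), (w7,w3,w2).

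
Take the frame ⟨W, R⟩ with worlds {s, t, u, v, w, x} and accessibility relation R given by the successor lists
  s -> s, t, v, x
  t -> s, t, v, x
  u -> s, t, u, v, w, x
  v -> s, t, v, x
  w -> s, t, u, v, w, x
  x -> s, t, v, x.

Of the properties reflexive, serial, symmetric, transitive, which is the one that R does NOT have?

Reflexive: yes — every world is R-related to itself.
Serial: yes — every world has a successor (e.g. s R s).
Symmetric: no — u R s but not s R u.
Transitive: yes — every two-step R-path is closed by a direct edge.
Only symmetric fails.

symmetric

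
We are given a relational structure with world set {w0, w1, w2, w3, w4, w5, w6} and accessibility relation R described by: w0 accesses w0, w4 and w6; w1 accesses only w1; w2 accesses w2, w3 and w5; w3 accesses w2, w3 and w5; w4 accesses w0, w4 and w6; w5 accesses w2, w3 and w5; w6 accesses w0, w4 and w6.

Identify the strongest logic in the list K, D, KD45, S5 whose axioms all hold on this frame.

S5

Serial (axiom D): yes — every world has a successor (e.g. w0 R w0).
Euclidean (axiom 5): yes — any two successors of a common world are R-related.
Transitive (axiom 4): yes — every two-step R-path is closed by a direct edge.
Reflexive (axiom T): yes — every world is R-related to itself.
So F validates K, D, KD45, S5. The strongest is S5.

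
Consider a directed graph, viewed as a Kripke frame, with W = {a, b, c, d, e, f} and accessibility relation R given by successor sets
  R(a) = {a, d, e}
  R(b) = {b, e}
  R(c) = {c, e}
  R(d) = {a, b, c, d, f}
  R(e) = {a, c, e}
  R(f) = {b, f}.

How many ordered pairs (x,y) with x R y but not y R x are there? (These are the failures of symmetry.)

5

Enumerating: (b,e), (d,b), (d,c), (d,f), (f,b).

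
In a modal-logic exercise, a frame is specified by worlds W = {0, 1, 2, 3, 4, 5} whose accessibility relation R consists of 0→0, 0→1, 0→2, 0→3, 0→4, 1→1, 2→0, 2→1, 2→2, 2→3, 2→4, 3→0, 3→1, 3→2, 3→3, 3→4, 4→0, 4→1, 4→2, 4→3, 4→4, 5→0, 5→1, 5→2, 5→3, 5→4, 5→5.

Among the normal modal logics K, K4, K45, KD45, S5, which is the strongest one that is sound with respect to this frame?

Transitive (axiom 4): yes — every two-step R-path is closed by a direct edge.
Euclidean (axiom 5): no — 0 R 1 and 0 R 2, but not 1 R 2.
Serial (axiom D): yes — every world has a successor (e.g. 0 R 0).
Reflexive (axiom T): yes — every world is R-related to itself.
So F validates K, K4; K45 would additionally require R to be Euclidean. The strongest is K4.

K4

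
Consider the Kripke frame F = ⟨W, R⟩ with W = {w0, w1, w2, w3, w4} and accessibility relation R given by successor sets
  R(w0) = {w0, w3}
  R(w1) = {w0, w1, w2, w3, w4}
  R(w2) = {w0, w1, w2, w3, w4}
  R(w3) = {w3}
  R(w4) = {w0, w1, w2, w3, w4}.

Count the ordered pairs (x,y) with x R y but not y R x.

Enumerating: (w0,w3), (w1,w0), (w1,w3), (w2,w0), (w2,w3), (w4,w0), (w4,w3).

7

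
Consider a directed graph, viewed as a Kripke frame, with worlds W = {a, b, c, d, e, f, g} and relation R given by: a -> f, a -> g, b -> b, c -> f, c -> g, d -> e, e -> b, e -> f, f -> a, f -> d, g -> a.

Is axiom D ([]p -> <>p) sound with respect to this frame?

The schema D characterises exactly the serial frames.
Serial: yes — every world has a successor (e.g. a R f).

Yes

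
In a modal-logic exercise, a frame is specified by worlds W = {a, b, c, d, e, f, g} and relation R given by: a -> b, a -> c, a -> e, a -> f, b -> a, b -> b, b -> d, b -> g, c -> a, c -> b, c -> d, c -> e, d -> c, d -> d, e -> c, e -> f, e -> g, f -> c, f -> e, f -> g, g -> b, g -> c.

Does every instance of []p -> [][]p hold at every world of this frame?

No

By correspondence theory, 4 is valid on a frame iff R is transitive.
Transitive: no — a R b and b R d, but not a R d.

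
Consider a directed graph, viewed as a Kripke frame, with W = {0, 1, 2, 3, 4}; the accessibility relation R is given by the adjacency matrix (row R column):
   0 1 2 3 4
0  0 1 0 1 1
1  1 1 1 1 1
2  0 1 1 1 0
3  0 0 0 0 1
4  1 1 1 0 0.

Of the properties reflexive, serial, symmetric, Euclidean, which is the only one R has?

Reflexive: no — 0 is not related to itself.
Serial: yes — every world has a successor (e.g. 0 R 1).
Symmetric: no — 0 R 3 but not 3 R 0.
Euclidean: no — 0 R 3 and 0 R 1, but not 3 R 1.
Only serial holds.

serial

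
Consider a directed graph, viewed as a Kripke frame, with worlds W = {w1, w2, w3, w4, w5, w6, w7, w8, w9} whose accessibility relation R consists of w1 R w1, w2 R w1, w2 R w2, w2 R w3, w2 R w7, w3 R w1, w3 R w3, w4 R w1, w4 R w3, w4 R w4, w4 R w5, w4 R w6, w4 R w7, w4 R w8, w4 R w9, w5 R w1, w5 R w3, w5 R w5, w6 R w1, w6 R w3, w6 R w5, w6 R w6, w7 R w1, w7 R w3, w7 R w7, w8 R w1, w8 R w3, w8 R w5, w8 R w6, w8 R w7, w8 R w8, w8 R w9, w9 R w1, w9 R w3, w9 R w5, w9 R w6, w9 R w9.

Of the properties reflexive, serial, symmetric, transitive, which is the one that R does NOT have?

Reflexive: yes — every world is R-related to itself.
Serial: yes — every world has a successor (e.g. w1 R w1).
Symmetric: no — w2 R w1 but not w1 R w2.
Transitive: yes — every two-step R-path is closed by a direct edge.
Only symmetric fails.

symmetric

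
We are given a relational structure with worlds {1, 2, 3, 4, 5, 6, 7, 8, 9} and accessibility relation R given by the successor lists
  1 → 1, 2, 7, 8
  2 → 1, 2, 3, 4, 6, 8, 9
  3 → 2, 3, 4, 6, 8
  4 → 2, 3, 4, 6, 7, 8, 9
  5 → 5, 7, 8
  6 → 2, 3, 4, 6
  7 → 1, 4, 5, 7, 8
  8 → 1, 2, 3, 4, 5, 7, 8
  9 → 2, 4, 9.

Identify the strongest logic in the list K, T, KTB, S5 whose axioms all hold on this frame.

KTB

Reflexive (axiom T): yes — every world is R-related to itself.
Symmetric (axiom B): yes — every pair in R has its reverse in R.
Euclidean (axiom 5): no — 1 R 2 and 1 R 7, but not 2 R 7.
So F validates K, T, KTB; S5 would additionally require R to be Euclidean. The strongest is KTB.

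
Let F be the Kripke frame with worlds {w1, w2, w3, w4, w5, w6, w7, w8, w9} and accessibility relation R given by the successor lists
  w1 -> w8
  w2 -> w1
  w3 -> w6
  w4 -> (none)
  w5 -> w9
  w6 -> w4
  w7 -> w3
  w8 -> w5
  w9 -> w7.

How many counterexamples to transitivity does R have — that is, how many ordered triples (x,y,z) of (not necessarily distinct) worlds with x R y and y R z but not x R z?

7

Enumerating: (w1,w8,w5), (w2,w1,w8), (w3,w6,w4), (w5,w9,w7), (w7,w3,w6), (w8,w5,w9), (w9,w7,w3).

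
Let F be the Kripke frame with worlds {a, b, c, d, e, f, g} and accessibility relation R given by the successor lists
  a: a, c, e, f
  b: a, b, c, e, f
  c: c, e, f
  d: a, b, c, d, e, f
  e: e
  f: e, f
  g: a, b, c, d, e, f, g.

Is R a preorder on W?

Yes

Reflexive: yes — every world is R-related to itself.
Transitive: yes — every two-step R-path is closed by a direct edge.
So R is a preorder.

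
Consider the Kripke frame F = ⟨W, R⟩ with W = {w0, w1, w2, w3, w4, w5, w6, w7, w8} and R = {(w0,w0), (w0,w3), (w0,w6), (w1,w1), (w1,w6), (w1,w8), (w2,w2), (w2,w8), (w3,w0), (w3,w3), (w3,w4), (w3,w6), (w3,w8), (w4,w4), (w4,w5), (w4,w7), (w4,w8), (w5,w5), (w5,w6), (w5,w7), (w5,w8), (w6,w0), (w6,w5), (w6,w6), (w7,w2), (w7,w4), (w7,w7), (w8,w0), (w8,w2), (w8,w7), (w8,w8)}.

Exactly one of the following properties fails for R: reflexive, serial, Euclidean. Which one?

Euclidean

Reflexive: yes — every world is R-related to itself.
Serial: yes — every world has a successor (e.g. w0 R w0).
Euclidean: no — w0 R w6 and w0 R w3, but not w6 R w3.
Only Euclidean fails.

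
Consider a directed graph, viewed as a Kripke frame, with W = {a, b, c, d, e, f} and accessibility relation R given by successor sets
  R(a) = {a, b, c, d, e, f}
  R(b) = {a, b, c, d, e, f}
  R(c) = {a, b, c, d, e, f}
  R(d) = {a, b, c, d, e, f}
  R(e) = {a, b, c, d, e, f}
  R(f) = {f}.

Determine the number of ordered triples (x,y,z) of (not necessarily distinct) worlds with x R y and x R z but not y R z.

Enumerating: (a,f,a), (a,f,b), (a,f,c), (a,f,d), (a,f,e), (b,f,a), (b,f,b), (b,f,c), (b,f,d), (b,f,e), (c,f,a), (c,f,b), … and 13 more.
Total: 25.

25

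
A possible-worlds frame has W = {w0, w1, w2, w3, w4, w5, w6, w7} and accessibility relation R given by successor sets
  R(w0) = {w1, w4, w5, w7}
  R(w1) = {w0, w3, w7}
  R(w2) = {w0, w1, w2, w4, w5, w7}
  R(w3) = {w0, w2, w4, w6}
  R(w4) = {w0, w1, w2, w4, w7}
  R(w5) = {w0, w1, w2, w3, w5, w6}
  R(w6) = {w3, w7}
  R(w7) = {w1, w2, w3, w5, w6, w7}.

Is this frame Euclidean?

Euclidean: no — w0 R w1 and w0 R w4, but not w1 R w4.

No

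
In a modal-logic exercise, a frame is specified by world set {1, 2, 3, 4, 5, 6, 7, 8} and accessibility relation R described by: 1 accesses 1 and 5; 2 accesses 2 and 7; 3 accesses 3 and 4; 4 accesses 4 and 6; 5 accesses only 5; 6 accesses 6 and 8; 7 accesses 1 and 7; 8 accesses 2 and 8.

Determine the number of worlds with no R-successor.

0

R is serial; there are no such worlds.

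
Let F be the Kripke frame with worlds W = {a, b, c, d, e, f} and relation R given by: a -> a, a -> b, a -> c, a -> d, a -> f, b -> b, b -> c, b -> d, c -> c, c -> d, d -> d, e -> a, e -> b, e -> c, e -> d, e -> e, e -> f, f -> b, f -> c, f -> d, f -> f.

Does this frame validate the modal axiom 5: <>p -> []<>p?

No

Axiom 5 corresponds to the accessibility relation being Euclidean.
Euclidean: no — a R b and a R f, but not b R f.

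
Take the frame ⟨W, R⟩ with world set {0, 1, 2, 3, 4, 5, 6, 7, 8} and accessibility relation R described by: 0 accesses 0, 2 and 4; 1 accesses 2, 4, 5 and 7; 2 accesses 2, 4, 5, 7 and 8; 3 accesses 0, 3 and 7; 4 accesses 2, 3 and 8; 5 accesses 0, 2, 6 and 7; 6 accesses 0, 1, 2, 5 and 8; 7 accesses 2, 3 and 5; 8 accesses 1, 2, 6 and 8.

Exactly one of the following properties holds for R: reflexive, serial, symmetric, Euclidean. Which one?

serial

Reflexive: no — 1 is not related to itself.
Serial: yes — every world has a successor (e.g. 0 R 0).
Symmetric: no — 0 R 2 but not 2 R 0.
Euclidean: no — 1 R 4 and 1 R 5, but not 4 R 5.
Only serial holds.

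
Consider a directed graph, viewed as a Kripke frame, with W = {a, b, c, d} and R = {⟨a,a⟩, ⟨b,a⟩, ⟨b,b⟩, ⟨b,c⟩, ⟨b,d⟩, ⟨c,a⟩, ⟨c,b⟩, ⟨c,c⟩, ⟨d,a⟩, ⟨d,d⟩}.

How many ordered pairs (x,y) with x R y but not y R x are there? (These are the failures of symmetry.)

Enumerating: (b,a), (b,d), (c,a), (d,a).

4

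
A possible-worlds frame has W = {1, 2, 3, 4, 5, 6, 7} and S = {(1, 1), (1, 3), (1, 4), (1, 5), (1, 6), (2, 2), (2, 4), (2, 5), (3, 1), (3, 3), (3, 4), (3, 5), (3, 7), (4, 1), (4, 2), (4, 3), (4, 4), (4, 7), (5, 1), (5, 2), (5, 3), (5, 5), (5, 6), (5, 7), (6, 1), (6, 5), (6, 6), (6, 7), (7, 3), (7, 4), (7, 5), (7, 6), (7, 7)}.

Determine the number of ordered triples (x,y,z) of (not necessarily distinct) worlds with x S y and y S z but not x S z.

40

Enumerating: (1,3,7), (1,4,2), (1,4,7), (1,5,2), (1,5,7), (1,6,7), (2,4,1), (2,4,3), (2,4,7), (2,5,1), (2,5,3), (2,5,6), … and 28 more.
Total: 40.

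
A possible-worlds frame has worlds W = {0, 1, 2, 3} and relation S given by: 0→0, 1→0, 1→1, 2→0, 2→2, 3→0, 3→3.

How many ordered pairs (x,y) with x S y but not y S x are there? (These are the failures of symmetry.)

Enumerating: (1,0), (2,0), (3,0).

3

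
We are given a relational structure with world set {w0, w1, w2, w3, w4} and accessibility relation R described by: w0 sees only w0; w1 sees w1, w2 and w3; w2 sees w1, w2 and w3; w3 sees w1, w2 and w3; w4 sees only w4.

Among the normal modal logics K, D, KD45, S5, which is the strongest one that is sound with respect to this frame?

Serial (axiom D): yes — every world has a successor (e.g. w0 R w0).
Euclidean (axiom 5): yes — any two successors of a common world are R-related.
Transitive (axiom 4): yes — every two-step R-path is closed by a direct edge.
Reflexive (axiom T): yes — every world is R-related to itself.
So F validates K, D, KD45, S5. The strongest is S5.

S5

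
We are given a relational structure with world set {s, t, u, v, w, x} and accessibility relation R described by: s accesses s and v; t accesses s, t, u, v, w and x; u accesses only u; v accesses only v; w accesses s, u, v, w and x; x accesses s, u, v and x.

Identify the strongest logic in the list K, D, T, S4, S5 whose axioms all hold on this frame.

S4

Serial (axiom D): yes — every world has a successor (e.g. s R s).
Reflexive (axiom T): yes — every world is R-related to itself.
Transitive (axiom 4): yes — every two-step R-path is closed by a direct edge.
Euclidean (axiom 5): no — t R s and t R u, but not s R u.
So F validates K, D, T, S4; S5 would additionally require R to be Euclidean. The strongest is S4.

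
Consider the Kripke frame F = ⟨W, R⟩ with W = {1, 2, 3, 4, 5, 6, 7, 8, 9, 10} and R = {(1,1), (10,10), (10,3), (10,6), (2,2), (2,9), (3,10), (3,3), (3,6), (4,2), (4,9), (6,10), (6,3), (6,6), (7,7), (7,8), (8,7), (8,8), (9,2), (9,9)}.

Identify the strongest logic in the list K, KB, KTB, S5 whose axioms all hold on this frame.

K

Symmetric (axiom B): no — 4 R 2 but not 2 R 4.
Reflexive (axiom T): no — 4 is not related to itself.
Euclidean (axiom 5): yes — any two successors of a common world are R-related.
So F validates K; KB would additionally require R to be symmetric. The strongest is K.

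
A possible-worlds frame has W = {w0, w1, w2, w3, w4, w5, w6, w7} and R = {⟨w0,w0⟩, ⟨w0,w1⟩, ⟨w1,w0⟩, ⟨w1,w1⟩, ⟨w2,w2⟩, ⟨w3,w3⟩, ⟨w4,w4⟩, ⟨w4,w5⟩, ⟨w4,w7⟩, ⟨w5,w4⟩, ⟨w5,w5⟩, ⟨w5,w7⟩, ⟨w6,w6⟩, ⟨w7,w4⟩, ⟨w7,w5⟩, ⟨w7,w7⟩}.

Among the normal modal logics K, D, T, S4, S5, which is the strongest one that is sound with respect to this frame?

Serial (axiom D): yes — every world has a successor (e.g. w0 R w0).
Reflexive (axiom T): yes — every world is R-related to itself.
Transitive (axiom 4): yes — every two-step R-path is closed by a direct edge.
Euclidean (axiom 5): yes — any two successors of a common world are R-related.
So F validates K, D, T, S4, S5. The strongest is S5.

S5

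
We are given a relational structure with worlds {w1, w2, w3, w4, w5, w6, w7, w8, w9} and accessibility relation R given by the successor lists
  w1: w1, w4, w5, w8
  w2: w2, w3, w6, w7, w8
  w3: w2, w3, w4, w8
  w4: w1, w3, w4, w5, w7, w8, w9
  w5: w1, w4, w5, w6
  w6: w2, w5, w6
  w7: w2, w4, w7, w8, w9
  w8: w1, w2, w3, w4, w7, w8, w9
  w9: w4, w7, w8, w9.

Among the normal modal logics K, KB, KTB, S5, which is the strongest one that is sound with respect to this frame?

Symmetric (axiom B): yes — every pair in R has its reverse in R.
Reflexive (axiom T): yes — every world is R-related to itself.
Euclidean (axiom 5): no — w1 R w5 and w1 R w8, but not w5 R w8.
So F validates K, KB, KTB; S5 would additionally require R to be Euclidean. The strongest is KTB.

KTB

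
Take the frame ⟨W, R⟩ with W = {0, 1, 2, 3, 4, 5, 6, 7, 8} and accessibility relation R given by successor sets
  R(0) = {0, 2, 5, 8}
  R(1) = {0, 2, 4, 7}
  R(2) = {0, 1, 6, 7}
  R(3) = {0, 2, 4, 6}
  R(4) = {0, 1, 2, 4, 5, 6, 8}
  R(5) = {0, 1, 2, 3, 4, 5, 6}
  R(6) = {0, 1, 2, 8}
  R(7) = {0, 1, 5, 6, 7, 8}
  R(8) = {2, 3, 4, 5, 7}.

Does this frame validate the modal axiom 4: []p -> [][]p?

By correspondence theory, 4 is valid on a frame iff R is transitive.
Transitive: no — 0 R 2 and 2 R 1, but not 0 R 1.

No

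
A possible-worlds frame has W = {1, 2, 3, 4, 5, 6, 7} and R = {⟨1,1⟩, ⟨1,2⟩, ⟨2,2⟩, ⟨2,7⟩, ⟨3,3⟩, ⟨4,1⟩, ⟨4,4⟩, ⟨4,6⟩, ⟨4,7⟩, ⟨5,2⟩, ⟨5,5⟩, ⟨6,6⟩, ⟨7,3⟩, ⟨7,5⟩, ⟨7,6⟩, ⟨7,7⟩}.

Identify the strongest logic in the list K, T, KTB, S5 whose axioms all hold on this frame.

T

Reflexive (axiom T): yes — every world is R-related to itself.
Symmetric (axiom B): no — 1 R 2 but not 2 R 1.
Euclidean (axiom 5): no — 4 R 1 and 4 R 6, but not 1 R 6.
So F validates K, T; KTB would additionally require R to be symmetric. The strongest is T.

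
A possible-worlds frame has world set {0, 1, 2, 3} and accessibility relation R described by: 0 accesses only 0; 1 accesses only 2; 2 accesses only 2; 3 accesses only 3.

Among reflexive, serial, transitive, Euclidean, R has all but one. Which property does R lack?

reflexive

Reflexive: no — 1 is not related to itself.
Serial: yes — every world has a successor (e.g. 0 R 0).
Transitive: yes — every two-step R-path is closed by a direct edge.
Euclidean: yes — any two successors of a common world are R-related.
Only reflexive fails.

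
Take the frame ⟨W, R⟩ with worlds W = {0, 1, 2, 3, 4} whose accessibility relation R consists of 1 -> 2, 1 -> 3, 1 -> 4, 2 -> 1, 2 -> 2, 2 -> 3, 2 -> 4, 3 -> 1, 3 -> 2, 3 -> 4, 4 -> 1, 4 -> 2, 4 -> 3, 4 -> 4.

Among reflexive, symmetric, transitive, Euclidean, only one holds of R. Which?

symmetric

Reflexive: no — 0 is not related to itself.
Symmetric: yes — every pair in R has its reverse in R.
Transitive: no — 1 R 2 and 2 R 1, but not 1 R 1.
Euclidean: no — 1 R 3 and 1 R 3, but not 3 R 3.
Only symmetric holds.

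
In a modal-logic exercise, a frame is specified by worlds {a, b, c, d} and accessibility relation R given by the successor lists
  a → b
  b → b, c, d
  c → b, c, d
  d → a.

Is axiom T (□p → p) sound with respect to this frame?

The schema T characterises exactly the reflexive frames.
Reflexive: no — a is not related to itself.

No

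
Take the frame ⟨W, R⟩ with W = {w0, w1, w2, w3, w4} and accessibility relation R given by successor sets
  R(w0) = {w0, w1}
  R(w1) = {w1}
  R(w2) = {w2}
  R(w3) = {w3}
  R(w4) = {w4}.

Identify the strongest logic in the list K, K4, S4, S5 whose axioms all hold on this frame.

S4

Transitive (axiom 4): yes — every two-step R-path is closed by a direct edge.
Reflexive (axiom T): yes — every world is R-related to itself.
Euclidean (axiom 5): no — w0 R w1 and w0 R w0, but not w1 R w0.
So F validates K, K4, S4; S5 would additionally require R to be Euclidean. The strongest is S4.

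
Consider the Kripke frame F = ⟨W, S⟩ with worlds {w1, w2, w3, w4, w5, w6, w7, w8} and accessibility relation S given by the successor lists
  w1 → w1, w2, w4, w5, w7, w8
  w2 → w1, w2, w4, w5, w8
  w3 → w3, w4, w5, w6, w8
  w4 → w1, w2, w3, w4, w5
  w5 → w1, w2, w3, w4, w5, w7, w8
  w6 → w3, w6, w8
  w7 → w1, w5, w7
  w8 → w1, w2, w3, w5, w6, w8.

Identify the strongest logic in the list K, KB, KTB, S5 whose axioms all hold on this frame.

Symmetric (axiom B): yes — every pair in S has its reverse in S.
Reflexive (axiom T): yes — every world is S-related to itself.
Euclidean (axiom 5): no — w1 S w2 and w1 S w7, but not w2 S w7.
So F validates K, KB, KTB; S5 would additionally require S to be Euclidean. The strongest is KTB.

KTB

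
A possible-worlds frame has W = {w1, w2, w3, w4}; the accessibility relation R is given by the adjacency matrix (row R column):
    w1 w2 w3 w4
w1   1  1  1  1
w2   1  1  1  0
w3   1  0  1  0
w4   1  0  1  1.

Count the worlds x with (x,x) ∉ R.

R is reflexive; there are no such worlds.

0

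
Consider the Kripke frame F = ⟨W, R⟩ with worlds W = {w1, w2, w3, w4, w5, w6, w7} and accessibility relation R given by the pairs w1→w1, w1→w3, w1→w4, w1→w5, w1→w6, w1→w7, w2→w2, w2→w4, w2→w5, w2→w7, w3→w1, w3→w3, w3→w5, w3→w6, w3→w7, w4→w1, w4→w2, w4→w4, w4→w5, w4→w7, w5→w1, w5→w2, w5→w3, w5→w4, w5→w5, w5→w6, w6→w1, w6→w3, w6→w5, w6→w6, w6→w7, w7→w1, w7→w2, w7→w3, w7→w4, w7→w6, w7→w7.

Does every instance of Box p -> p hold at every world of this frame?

The schema T characterises exactly the reflexive frames.
Reflexive: yes — every world is R-related to itself.

Yes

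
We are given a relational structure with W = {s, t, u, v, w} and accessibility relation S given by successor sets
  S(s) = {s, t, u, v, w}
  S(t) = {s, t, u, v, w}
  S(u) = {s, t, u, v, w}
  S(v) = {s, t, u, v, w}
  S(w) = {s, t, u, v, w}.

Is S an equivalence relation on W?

Yes

Reflexive: yes — every world is S-related to itself.
Symmetric: yes — every pair in S has its reverse in S.
Transitive: yes — every two-step S-path is closed by a direct edge.
So S is an equivalence relation.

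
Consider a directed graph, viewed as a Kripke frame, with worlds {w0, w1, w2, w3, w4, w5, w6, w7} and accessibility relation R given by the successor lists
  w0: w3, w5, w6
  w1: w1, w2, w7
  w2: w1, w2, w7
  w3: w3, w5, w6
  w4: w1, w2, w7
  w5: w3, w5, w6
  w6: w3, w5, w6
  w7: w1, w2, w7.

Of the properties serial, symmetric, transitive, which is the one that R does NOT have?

Serial: yes — every world has a successor (e.g. w0 R w3).
Symmetric: no — w0 R w3 but not w3 R w0.
Transitive: yes — every two-step R-path is closed by a direct edge.
Only symmetric fails.

symmetric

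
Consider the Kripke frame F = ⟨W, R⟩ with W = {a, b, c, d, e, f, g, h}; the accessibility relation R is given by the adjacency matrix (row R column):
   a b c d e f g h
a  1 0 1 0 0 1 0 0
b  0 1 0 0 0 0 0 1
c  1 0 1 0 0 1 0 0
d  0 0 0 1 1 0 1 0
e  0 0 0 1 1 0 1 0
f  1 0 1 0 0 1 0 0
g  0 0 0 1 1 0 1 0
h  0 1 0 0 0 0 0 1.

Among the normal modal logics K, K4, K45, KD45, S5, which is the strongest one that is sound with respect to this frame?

Transitive (axiom 4): yes — every two-step R-path is closed by a direct edge.
Euclidean (axiom 5): yes — any two successors of a common world are R-related.
Serial (axiom D): yes — every world has a successor (e.g. a R a).
Reflexive (axiom T): yes — every world is R-related to itself.
So F validates K, K4, K45, KD45, S5. The strongest is S5.

S5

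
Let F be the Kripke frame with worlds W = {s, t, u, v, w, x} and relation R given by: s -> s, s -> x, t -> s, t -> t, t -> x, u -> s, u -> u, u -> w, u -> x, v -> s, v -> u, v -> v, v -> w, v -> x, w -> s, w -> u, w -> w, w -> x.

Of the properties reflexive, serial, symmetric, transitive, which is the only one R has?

transitive

Reflexive: no — x is not related to itself.
Serial: no — x has no R-successor.
Symmetric: no — s R x but not x R s.
Transitive: yes — every two-step R-path is closed by a direct edge.
Only transitive holds.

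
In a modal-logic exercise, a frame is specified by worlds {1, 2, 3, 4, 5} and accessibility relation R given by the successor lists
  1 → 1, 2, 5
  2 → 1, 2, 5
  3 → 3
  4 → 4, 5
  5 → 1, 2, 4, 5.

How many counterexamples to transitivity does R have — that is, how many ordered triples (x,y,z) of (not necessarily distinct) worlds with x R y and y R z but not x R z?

4

Enumerating: (1,5,4), (2,5,4), (4,5,1), (4,5,2).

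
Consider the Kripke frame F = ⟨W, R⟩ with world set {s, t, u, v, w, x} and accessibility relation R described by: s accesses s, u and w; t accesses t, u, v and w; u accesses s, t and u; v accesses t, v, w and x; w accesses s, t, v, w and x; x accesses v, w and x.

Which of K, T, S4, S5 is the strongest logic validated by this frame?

T

Reflexive (axiom T): yes — every world is R-related to itself.
Transitive (axiom 4): no — s R u and u R t, but not s R t.
Euclidean (axiom 5): no — s R u and s R w, but not u R w.
So F validates K, T; S4 would additionally require R to be transitive. The strongest is T.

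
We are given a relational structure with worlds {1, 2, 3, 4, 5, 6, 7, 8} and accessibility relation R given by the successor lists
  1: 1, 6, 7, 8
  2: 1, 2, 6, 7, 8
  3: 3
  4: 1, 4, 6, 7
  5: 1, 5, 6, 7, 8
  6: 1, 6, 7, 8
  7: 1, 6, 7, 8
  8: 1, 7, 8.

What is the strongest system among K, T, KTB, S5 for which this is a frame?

Reflexive (axiom T): yes — every world is R-related to itself.
Symmetric (axiom B): no — 2 R 1 but not 1 R 2.
Euclidean (axiom 5): no — 1 R 8 and 1 R 6, but not 8 R 6.
So F validates K, T; KTB would additionally require R to be symmetric. The strongest is T.

T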